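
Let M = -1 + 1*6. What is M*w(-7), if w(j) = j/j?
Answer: 5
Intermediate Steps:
w(j) = 1
M = 5 (M = -1 + 6 = 5)
M*w(-7) = 5*1 = 5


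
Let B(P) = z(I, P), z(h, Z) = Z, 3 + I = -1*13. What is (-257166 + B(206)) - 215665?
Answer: -472625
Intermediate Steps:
I = -16 (I = -3 - 1*13 = -3 - 13 = -16)
B(P) = P
(-257166 + B(206)) - 215665 = (-257166 + 206) - 215665 = -256960 - 215665 = -472625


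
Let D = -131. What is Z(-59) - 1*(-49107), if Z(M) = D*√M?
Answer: 49107 - 131*I*√59 ≈ 49107.0 - 1006.2*I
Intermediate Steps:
Z(M) = -131*√M
Z(-59) - 1*(-49107) = -131*I*√59 - 1*(-49107) = -131*I*√59 + 49107 = 49107 - 131*I*√59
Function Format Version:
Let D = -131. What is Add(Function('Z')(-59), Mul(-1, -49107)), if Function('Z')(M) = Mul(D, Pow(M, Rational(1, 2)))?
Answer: Add(49107, Mul(-131, I, Pow(59, Rational(1, 2)))) ≈ Add(49107., Mul(-1006.2, I))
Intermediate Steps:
Function('Z')(M) = Mul(-131, Pow(M, Rational(1, 2)))
Add(Function('Z')(-59), Mul(-1, -49107)) = Add(Mul(-131, Pow(-59, Rational(1, 2))), Mul(-1, -49107)) = Add(Mul(-131, Mul(I, Pow(59, Rational(1, 2)))), 49107) = Add(Mul(-131, I, Pow(59, Rational(1, 2))), 49107) = Add(49107, Mul(-131, I, Pow(59, Rational(1, 2))))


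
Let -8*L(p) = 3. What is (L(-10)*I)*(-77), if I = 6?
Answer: 693/4 ≈ 173.25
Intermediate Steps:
L(p) = -3/8 (L(p) = -1/8*3 = -3/8)
(L(-10)*I)*(-77) = -3/8*6*(-77) = -9/4*(-77) = 693/4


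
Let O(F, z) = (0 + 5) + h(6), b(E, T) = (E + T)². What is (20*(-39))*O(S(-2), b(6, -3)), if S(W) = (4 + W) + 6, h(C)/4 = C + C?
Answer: -41340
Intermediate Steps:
h(C) = 8*C (h(C) = 4*(C + C) = 4*(2*C) = 8*C)
S(W) = 10 + W
O(F, z) = 53 (O(F, z) = (0 + 5) + 8*6 = 5 + 48 = 53)
(20*(-39))*O(S(-2), b(6, -3)) = (20*(-39))*53 = -780*53 = -41340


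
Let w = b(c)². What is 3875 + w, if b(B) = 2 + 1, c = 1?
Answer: 3884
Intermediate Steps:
b(B) = 3
w = 9 (w = 3² = 9)
3875 + w = 3875 + 9 = 3884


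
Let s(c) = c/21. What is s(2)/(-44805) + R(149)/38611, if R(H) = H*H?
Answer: 20888954683/36329282955 ≈ 0.57499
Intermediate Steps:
R(H) = H**2
s(c) = c/21 (s(c) = c*(1/21) = c/21)
s(2)/(-44805) + R(149)/38611 = ((1/21)*2)/(-44805) + 149**2/38611 = (2/21)*(-1/44805) + 22201*(1/38611) = -2/940905 + 22201/38611 = 20888954683/36329282955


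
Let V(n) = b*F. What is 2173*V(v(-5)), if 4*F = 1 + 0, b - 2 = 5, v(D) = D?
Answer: 15211/4 ≈ 3802.8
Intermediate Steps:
b = 7 (b = 2 + 5 = 7)
F = ¼ (F = (1 + 0)/4 = (¼)*1 = ¼ ≈ 0.25000)
V(n) = 7/4 (V(n) = 7*(¼) = 7/4)
2173*V(v(-5)) = 2173*(7/4) = 15211/4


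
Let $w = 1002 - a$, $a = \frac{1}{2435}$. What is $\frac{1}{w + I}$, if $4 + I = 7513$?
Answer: $\frac{2435}{20724284} \approx 0.00011749$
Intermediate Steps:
$a = \frac{1}{2435} \approx 0.00041068$
$I = 7509$ ($I = -4 + 7513 = 7509$)
$w = \frac{2439869}{2435}$ ($w = 1002 - \frac{1}{2435} = \frac{2439869}{2435} \approx 1002.0$)
$\frac{1}{w + I} = \frac{1}{\frac{2439869}{2435} + 7509} = \frac{1}{\frac{20724284}{2435}} = \frac{2435}{20724284}$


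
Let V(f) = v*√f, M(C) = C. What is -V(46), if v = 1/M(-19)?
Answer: √46/19 ≈ 0.35696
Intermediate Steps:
v = -1/19 (v = 1/(-19) = -1/19 ≈ -0.052632)
V(f) = -√f/19
-V(46) = -(-1)*√46/19 = √46/19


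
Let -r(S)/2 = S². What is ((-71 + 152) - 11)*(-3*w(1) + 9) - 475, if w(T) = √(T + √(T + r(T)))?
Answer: 155 - 210*√(1 + I) ≈ -75.724 - 95.569*I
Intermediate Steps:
r(S) = -2*S²
w(T) = √(T + √(T - 2*T²))
((-71 + 152) - 11)*(-3*w(1) + 9) - 475 = ((-71 + 152) - 11)*(-3*√(1 + √(1*(1 - 2*1))) + 9) - 475 = (81 - 11)*(-3*√(1 + √(1*(1 - 2))) + 9) - 475 = 70*(-3*√(1 + √(1*(-1))) + 9) - 475 = 70*(-3*√(1 + √(-1)) + 9) - 475 = 70*(-3*√(1 + I) + 9) - 475 = 70*(9 - 3*√(1 + I)) - 475 = (630 - 210*√(1 + I)) - 475 = 155 - 210*√(1 + I)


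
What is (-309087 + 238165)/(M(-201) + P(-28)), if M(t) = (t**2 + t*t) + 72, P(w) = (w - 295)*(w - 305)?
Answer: -70922/188433 ≈ -0.37638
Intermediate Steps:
P(w) = (-305 + w)*(-295 + w) (P(w) = (-295 + w)*(-305 + w) = (-305 + w)*(-295 + w))
M(t) = 72 + 2*t**2 (M(t) = (t**2 + t**2) + 72 = 2*t**2 + 72 = 72 + 2*t**2)
(-309087 + 238165)/(M(-201) + P(-28)) = (-309087 + 238165)/((72 + 2*(-201)**2) + (89975 + (-28)**2 - 600*(-28))) = -70922/((72 + 2*40401) + (89975 + 784 + 16800)) = -70922/((72 + 80802) + 107559) = -70922/(80874 + 107559) = -70922/188433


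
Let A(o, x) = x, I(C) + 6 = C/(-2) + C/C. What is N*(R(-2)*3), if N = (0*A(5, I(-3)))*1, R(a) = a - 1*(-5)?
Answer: 0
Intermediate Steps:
I(C) = -5 - C/2 (I(C) = -6 + (C/(-2) + C/C) = -6 + (C*(-½) + 1) = -6 + (-C/2 + 1) = -6 + (1 - C/2) = -5 - C/2)
R(a) = 5 + a (R(a) = a + 5 = 5 + a)
N = 0 (N = (0*(-5 - ½*(-3)))*1 = (0*(-5 + 3/2))*1 = (0*(-7/2))*1 = 0*1 = 0)
N*(R(-2)*3) = 0*((5 - 2)*3) = 0*(3*3) = 0*9 = 0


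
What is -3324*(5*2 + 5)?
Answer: -49860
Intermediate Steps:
-3324*(5*2 + 5) = -3324*(10 + 5) = -3324*15 = -49860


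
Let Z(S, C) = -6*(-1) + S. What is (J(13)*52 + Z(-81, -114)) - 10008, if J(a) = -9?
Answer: -10551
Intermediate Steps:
Z(S, C) = 6 + S
(J(13)*52 + Z(-81, -114)) - 10008 = (-9*52 + (6 - 81)) - 10008 = (-468 - 75) - 10008 = -543 - 10008 = -10551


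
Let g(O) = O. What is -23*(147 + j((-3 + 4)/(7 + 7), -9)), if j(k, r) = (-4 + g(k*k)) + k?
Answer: -644989/196 ≈ -3290.8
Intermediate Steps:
j(k, r) = -4 + k + k² (j(k, r) = (-4 + k*k) + k = (-4 + k²) + k = -4 + k + k²)
-23*(147 + j((-3 + 4)/(7 + 7), -9)) = -23*(147 + (-4 + (-3 + 4)/(7 + 7) + ((-3 + 4)/(7 + 7))²)) = -23*(147 + (-4 + 1/14 + (1/14)²)) = -23*(147 + (-4 + 1/14 + 1/196)) = -23*(147 - 769/196) = -23*28043/196 = -644989/196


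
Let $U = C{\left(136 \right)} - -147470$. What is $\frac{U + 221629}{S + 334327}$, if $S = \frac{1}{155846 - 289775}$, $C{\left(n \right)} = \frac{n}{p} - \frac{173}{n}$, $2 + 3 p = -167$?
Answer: $\frac{1136158103238939}{1029133440693488} \approx 1.104$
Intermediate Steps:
$p = - \frac{169}{3}$ ($p = - \frac{2}{3} + \frac{1}{3} \left(-167\right) = - \frac{2}{3} - \frac{167}{3} = - \frac{169}{3} \approx -56.333$)
$C{\left(n \right)} = - \frac{173}{n} - \frac{3 n}{169}$ ($C{\left(n \right)} = \frac{n}{- \frac{169}{3}} - \frac{173}{n} = n \left(- \frac{3}{169}\right) - \frac{173}{n} = - \frac{3 n}{169} - \frac{173}{n} = - \frac{173}{n} - \frac{3 n}{169}$)
$U = \frac{3389365755}{22984}$ ($U = \left(- \frac{173}{136} - \frac{408}{169}\right) - -147470 = \left(\left(-173\right) \frac{1}{136} - \frac{408}{169}\right) + 147470 = \left(- \frac{173}{136} - \frac{408}{169}\right) + 147470 = - \frac{84725}{22984} + 147470 = \frac{3389365755}{22984} \approx 1.4747 \cdot 10^{5}$)
$S = - \frac{1}{133929}$ ($S = \frac{1}{-133929} = - \frac{1}{133929} \approx -7.4666 \cdot 10^{-6}$)
$\frac{U + 221629}{S + 334327} = \frac{\frac{3389365755}{22984} + 221629}{- \frac{1}{133929} + 334327} = \frac{8483286691}{22984 \cdot \frac{44776080782}{133929}} = \frac{8483286691}{22984} \cdot \frac{133929}{44776080782} = \frac{1136158103238939}{1029133440693488}$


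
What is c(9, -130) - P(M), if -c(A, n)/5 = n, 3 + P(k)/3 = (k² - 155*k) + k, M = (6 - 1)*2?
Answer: 4979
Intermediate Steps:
M = 10 (M = 5*2 = 10)
P(k) = -9 - 462*k + 3*k² (P(k) = -9 + 3*((k² - 155*k) + k) = -9 + 3*(k² - 154*k) = -9 + (-462*k + 3*k²) = -9 - 462*k + 3*k²)
c(A, n) = -5*n
c(9, -130) - P(M) = -5*(-130) - (-9 - 462*10 + 3*10²) = 650 - (-9 - 4620 + 3*100) = 650 - (-9 - 4620 + 300) = 650 - 1*(-4329) = 650 + 4329 = 4979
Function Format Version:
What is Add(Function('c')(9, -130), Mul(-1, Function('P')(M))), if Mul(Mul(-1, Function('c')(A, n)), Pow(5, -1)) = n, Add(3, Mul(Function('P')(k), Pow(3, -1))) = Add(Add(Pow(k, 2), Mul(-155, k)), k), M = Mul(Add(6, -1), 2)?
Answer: 4979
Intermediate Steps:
M = 10 (M = Mul(5, 2) = 10)
Function('P')(k) = Add(-9, Mul(-462, k), Mul(3, Pow(k, 2))) (Function('P')(k) = Add(-9, Mul(3, Add(Add(Pow(k, 2), Mul(-155, k)), k))) = Add(-9, Mul(3, Add(Pow(k, 2), Mul(-154, k)))) = Add(-9, Add(Mul(-462, k), Mul(3, Pow(k, 2)))) = Add(-9, Mul(-462, k), Mul(3, Pow(k, 2))))
Function('c')(A, n) = Mul(-5, n)
Add(Function('c')(9, -130), Mul(-1, Function('P')(M))) = Add(Mul(-5, -130), Mul(-1, Add(-9, Mul(-462, 10), Mul(3, Pow(10, 2))))) = Add(650, Mul(-1, Add(-9, -4620, Mul(3, 100)))) = Add(650, Mul(-1, Add(-9, -4620, 300))) = Add(650, Mul(-1, -4329)) = Add(650, 4329) = 4979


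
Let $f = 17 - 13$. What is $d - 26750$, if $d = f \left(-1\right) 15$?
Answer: $-26810$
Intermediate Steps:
$f = 4$ ($f = 17 - 13 = 4$)
$d = -60$ ($d = 4 \left(-1\right) 15 = \left(-4\right) 15 = -60$)
$d - 26750 = -60 - 26750 = -26810$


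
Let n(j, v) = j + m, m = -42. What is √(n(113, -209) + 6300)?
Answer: √6371 ≈ 79.819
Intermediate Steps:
n(j, v) = -42 + j (n(j, v) = j - 42 = -42 + j)
√(n(113, -209) + 6300) = √((-42 + 113) + 6300) = √(71 + 6300) = √6371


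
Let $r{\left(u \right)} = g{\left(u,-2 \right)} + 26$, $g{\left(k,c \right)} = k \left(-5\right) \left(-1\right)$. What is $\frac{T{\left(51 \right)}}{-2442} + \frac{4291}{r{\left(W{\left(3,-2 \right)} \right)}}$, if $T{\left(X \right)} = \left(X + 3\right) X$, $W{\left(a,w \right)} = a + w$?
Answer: $\frac{1732208}{12617} \approx 137.29$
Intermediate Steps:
$g{\left(k,c \right)} = 5 k$ ($g{\left(k,c \right)} = - 5 k \left(-1\right) = 5 k$)
$T{\left(X \right)} = X \left(3 + X\right)$ ($T{\left(X \right)} = \left(3 + X\right) X = X \left(3 + X\right)$)
$r{\left(u \right)} = 26 + 5 u$ ($r{\left(u \right)} = 5 u + 26 = 26 + 5 u$)
$\frac{T{\left(51 \right)}}{-2442} + \frac{4291}{r{\left(W{\left(3,-2 \right)} \right)}} = \frac{51 \left(3 + 51\right)}{-2442} + \frac{4291}{26 + 5 \left(3 - 2\right)} = 51 \cdot 54 \left(- \frac{1}{2442}\right) + \frac{4291}{26 + 5 \cdot 1} = 2754 \left(- \frac{1}{2442}\right) + \frac{4291}{26 + 5} = - \frac{459}{407} + \frac{4291}{31} = \frac{1732208}{12617}$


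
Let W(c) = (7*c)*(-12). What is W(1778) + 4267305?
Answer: 4117953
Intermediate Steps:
W(c) = -84*c
W(1778) + 4267305 = -84*1778 + 4267305 = -149352 + 4267305 = 4117953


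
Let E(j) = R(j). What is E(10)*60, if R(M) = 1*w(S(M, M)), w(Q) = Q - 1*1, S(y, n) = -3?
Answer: -240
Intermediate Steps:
w(Q) = -1 + Q (w(Q) = Q - 1 = -1 + Q)
R(M) = -4 (R(M) = 1*(-1 - 3) = 1*(-4) = -4)
E(j) = -4
E(10)*60 = -4*60 = -240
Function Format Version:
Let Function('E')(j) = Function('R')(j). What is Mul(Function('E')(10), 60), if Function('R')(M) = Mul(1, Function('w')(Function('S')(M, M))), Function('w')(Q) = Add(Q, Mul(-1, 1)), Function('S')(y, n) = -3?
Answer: -240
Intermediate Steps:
Function('w')(Q) = Add(-1, Q) (Function('w')(Q) = Add(Q, -1) = Add(-1, Q))
Function('R')(M) = -4 (Function('R')(M) = Mul(1, Add(-1, -3)) = Mul(1, -4) = -4)
Function('E')(j) = -4
Mul(Function('E')(10), 60) = Mul(-4, 60) = -240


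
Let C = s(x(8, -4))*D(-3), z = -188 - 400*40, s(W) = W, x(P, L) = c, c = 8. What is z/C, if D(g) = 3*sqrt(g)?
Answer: 1349*I*sqrt(3)/6 ≈ 389.42*I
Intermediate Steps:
x(P, L) = 8
z = -16188 (z = -188 - 16000 = -16188)
C = 24*I*sqrt(3) (C = 8*(3*sqrt(-3)) = 8*(3*(I*sqrt(3))) = 8*(3*I*sqrt(3)) = 24*I*sqrt(3) ≈ 41.569*I)
z/C = -16188*(-I*sqrt(3)/72) = -(-1349)*I*sqrt(3)/6 = 1349*I*sqrt(3)/6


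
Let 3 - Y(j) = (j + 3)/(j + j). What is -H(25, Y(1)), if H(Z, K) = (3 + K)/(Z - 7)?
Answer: -2/9 ≈ -0.22222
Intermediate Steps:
Y(j) = 3 - (3 + j)/(2*j) (Y(j) = 3 - (j + 3)/(j + j) = 3 - (3 + j)/(2*j))
H(Z, K) = (3 + K)/(-7 + Z)
-H(25, Y(1)) = -(3 + (1/2)*(-3 + 5*1)/1)/(-7 + 25) = -(3 + (1/2)*1*(-3 + 5))/18 = -(3 + (1/2)*1*2)/18 = -(3 + 1)/18 = -4/18 = -1*2/9 = -2/9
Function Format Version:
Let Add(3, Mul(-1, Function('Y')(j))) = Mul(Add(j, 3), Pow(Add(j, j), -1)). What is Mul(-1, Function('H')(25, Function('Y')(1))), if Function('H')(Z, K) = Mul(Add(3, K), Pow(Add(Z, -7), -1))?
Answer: Rational(-2, 9) ≈ -0.22222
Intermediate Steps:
Function('Y')(j) = Add(3, Mul(Rational(-1, 2), Pow(j, -1), Add(3, j))) (Function('Y')(j) = Add(3, Mul(-1, Mul(Add(j, 3), Pow(Add(j, j), -1)))) = Add(3, Mul(-1, Mul(Add(3, j), Pow(Mul(2, j), -1)))) = Add(3, Mul(-1, Mul(Add(3, j), Mul(Rational(1, 2), Pow(j, -1))))) = Add(3, Mul(-1, Mul(Rational(1, 2), Pow(j, -1), Add(3, j)))) = Add(3, Mul(Rational(-1, 2), Pow(j, -1), Add(3, j))))
Function('H')(Z, K) = Mul(Pow(Add(-7, Z), -1), Add(3, K)) (Function('H')(Z, K) = Mul(Add(3, K), Pow(Add(-7, Z), -1)) = Mul(Pow(Add(-7, Z), -1), Add(3, K)))
Mul(-1, Function('H')(25, Function('Y')(1))) = Mul(-1, Mul(Pow(Add(-7, 25), -1), Add(3, Mul(Rational(1, 2), Pow(1, -1), Add(-3, Mul(5, 1)))))) = Mul(-1, Mul(Pow(18, -1), Add(3, Mul(Rational(1, 2), 1, Add(-3, 5))))) = Mul(-1, Mul(Rational(1, 18), Add(3, Mul(Rational(1, 2), 1, 2)))) = Mul(-1, Mul(Rational(1, 18), Add(3, 1))) = Mul(-1, Mul(Rational(1, 18), 4)) = Mul(-1, Rational(2, 9)) = Rational(-2, 9)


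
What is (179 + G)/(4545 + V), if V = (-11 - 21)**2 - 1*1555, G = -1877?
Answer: -283/669 ≈ -0.42302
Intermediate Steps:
V = -531 (V = (-32)**2 - 1555 = 1024 - 1555 = -531)
(179 + G)/(4545 + V) = (179 - 1877)/(4545 - 531) = -1698/4014 = -1698*1/4014 = -283/669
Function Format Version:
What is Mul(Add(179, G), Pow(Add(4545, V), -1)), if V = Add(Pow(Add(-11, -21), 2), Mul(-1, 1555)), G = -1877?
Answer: Rational(-283, 669) ≈ -0.42302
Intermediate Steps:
V = -531 (V = Add(Pow(-32, 2), -1555) = Add(1024, -1555) = -531)
Mul(Add(179, G), Pow(Add(4545, V), -1)) = Mul(Add(179, -1877), Pow(Add(4545, -531), -1)) = Mul(-1698, Pow(4014, -1)) = Mul(-1698, Rational(1, 4014)) = Rational(-283, 669)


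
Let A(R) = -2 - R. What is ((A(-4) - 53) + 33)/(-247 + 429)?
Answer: -9/91 ≈ -0.098901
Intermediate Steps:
((A(-4) - 53) + 33)/(-247 + 429) = (((-2 - 1*(-4)) - 53) + 33)/(-247 + 429) = (((-2 + 4) - 53) + 33)/182 = ((2 - 53) + 33)*(1/182) = (-51 + 33)*(1/182) = -18*1/182 = -9/91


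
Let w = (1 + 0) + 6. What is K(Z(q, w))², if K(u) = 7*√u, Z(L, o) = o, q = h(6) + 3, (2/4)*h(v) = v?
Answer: 343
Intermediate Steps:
h(v) = 2*v
w = 7 (w = 1 + 6 = 7)
q = 15 (q = 2*6 + 3 = 12 + 3 = 15)
K(Z(q, w))² = (7*√7)² = 343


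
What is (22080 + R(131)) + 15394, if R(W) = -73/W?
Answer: 4909021/131 ≈ 37473.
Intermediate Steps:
(22080 + R(131)) + 15394 = (22080 - 73/131) + 15394 = 2892407/131 + 15394 = 4909021/131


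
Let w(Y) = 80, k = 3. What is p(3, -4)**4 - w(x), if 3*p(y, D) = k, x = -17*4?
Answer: -79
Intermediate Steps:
x = -68
p(y, D) = 1 (p(y, D) = (1/3)*3 = 1)
p(3, -4)**4 - w(x) = 1**4 - 1*80 = 1 - 80 = -79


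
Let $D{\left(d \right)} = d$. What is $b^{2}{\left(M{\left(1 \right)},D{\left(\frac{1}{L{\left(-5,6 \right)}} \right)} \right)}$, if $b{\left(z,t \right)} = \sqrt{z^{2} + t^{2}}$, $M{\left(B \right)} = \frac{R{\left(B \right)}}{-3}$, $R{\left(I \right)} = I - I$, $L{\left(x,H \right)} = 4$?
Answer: $\frac{1}{16} \approx 0.0625$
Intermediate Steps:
$R{\left(I \right)} = 0$
$M{\left(B \right)} = 0$ ($M{\left(B \right)} = \frac{0}{-3} = 0 \left(- \frac{1}{3}\right) = 0$)
$b{\left(z,t \right)} = \sqrt{t^{2} + z^{2}}$
$b^{2}{\left(M{\left(1 \right)},D{\left(\frac{1}{L{\left(-5,6 \right)}} \right)} \right)} = \left(\sqrt{\left(\frac{1}{4}\right)^{2} + 0^{2}}\right)^{2} = \left(\sqrt{\left(\frac{1}{4}\right)^{2} + 0}\right)^{2} = \left(\sqrt{\frac{1}{16} + 0}\right)^{2} = \left(\sqrt{\frac{1}{16}}\right)^{2} = \left(\frac{1}{4}\right)^{2} = \frac{1}{16}$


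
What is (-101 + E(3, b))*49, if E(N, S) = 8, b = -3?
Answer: -4557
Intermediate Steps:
(-101 + E(3, b))*49 = (-101 + 8)*49 = -93*49 = -4557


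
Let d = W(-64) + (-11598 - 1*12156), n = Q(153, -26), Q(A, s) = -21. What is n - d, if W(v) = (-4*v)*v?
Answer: 40117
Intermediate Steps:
n = -21
W(v) = -4*v²
d = -40138 (d = -4*(-64)² + (-11598 - 1*12156) = -4*4096 + (-11598 - 12156) = -16384 - 23754 = -40138)
n - d = -21 - 1*(-40138) = -21 + 40138 = 40117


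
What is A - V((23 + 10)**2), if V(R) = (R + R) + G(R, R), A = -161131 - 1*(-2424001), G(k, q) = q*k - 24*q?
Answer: 1100907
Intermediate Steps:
G(k, q) = -24*q + k*q (G(k, q) = k*q - 24*q = -24*q + k*q)
A = 2262870 (A = -161131 + 2424001 = 2262870)
V(R) = 2*R + R*(-24 + R) (V(R) = (R + R) + R*(-24 + R) = 2*R + R*(-24 + R))
A - V((23 + 10)**2) = 2262870 - (23 + 10)**2*(-22 + (23 + 10)**2) = 2262870 - 33**2*(-22 + 33**2) = 2262870 - 1089*(-22 + 1089) = 2262870 - 1089*1067 = 2262870 - 1*1161963 = 2262870 - 1161963 = 1100907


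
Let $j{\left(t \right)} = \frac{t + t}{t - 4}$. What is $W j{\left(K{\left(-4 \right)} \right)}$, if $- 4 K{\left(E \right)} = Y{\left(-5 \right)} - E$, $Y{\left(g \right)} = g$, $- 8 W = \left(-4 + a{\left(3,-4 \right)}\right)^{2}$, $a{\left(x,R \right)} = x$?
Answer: $\frac{1}{60} \approx 0.016667$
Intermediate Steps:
$W = - \frac{1}{8}$ ($W = - \frac{\left(-4 + 3\right)^{2}}{8} = - \frac{\left(-1\right)^{2}}{8} = \left(- \frac{1}{8}\right) 1 = - \frac{1}{8} \approx -0.125$)
$K{\left(E \right)} = \frac{5}{4} + \frac{E}{4}$ ($K{\left(E \right)} = - \frac{-5 - E}{4} = \frac{5}{4} + \frac{E}{4}$)
$j{\left(t \right)} = \frac{2 t}{-4 + t}$
$W j{\left(K{\left(-4 \right)} \right)} = - \frac{2 \left(\frac{5}{4} + \frac{1}{4} \left(-4\right)\right) \frac{1}{-4 + \left(\frac{5}{4} + \frac{1}{4} \left(-4\right)\right)}}{8} = - \frac{2 \left(\frac{5}{4} - 1\right) \frac{1}{-4 + \left(\frac{5}{4} - 1\right)}}{8} = - \frac{2 \cdot \frac{1}{4} \frac{1}{-4 + \frac{1}{4}}}{8} = - \frac{2 \cdot \frac{1}{4} \frac{1}{- \frac{15}{4}}}{8} = - \frac{2 \cdot \frac{1}{4} \left(- \frac{4}{15}\right)}{8} = \left(- \frac{1}{8}\right) \left(- \frac{2}{15}\right) = \frac{1}{60}$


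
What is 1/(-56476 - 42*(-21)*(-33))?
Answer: -1/85582 ≈ -1.1685e-5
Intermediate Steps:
1/(-56476 - 42*(-21)*(-33)) = 1/(-56476 + 882*(-33)) = 1/(-56476 - 29106) = 1/(-85582) = -1/85582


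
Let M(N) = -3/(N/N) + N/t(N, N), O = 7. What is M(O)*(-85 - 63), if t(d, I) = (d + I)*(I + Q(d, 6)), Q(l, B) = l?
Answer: 3071/7 ≈ 438.71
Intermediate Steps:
t(d, I) = (I + d)² (t(d, I) = (d + I)*(I + d) = (I + d)*(I + d) = (I + d)²)
M(N) = -3 + 1/(4*N) (M(N) = -3/(N/N) + N/(N² + N² + 2*N*N) = -3/1 + N/(N² + N² + 2*N²) = -3*1 + N/((4*N²)) = -3 + N*(1/(4*N²)) = -3 + 1/(4*N))
M(O)*(-85 - 63) = (-3 + (¼)/7)*(-85 - 63) = (-3 + (¼)*(⅐))*(-148) = (-3 + 1/28)*(-148) = -83/28*(-148) = 3071/7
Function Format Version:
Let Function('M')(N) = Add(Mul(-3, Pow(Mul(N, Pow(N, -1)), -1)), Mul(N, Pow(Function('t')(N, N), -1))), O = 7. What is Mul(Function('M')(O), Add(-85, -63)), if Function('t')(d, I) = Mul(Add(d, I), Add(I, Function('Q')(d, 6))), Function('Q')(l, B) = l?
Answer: Rational(3071, 7) ≈ 438.71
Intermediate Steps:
Function('t')(d, I) = Pow(Add(I, d), 2) (Function('t')(d, I) = Mul(Add(d, I), Add(I, d)) = Mul(Add(I, d), Add(I, d)) = Pow(Add(I, d), 2))
Function('M')(N) = Add(-3, Mul(Rational(1, 4), Pow(N, -1))) (Function('M')(N) = Add(Mul(-3, Pow(Mul(N, Pow(N, -1)), -1)), Mul(N, Pow(Add(Pow(N, 2), Pow(N, 2), Mul(2, N, N)), -1))) = Add(Mul(-3, Pow(1, -1)), Mul(N, Pow(Add(Pow(N, 2), Pow(N, 2), Mul(2, Pow(N, 2))), -1))) = Add(Mul(-3, 1), Mul(N, Pow(Mul(4, Pow(N, 2)), -1))) = Add(-3, Mul(N, Mul(Rational(1, 4), Pow(N, -2)))) = Add(-3, Mul(Rational(1, 4), Pow(N, -1))))
Mul(Function('M')(O), Add(-85, -63)) = Mul(Add(-3, Mul(Rational(1, 4), Pow(7, -1))), Add(-85, -63)) = Mul(Add(-3, Mul(Rational(1, 4), Rational(1, 7))), -148) = Mul(Add(-3, Rational(1, 28)), -148) = Mul(Rational(-83, 28), -148) = Rational(3071, 7)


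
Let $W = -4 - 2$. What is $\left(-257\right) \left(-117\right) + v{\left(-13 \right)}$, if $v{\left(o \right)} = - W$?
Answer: $30075$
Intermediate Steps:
$W = -6$
$v{\left(o \right)} = 6$ ($v{\left(o \right)} = \left(-1\right) \left(-6\right) = 6$)
$\left(-257\right) \left(-117\right) + v{\left(-13 \right)} = \left(-257\right) \left(-117\right) + 6 = 30069 + 6 = 30075$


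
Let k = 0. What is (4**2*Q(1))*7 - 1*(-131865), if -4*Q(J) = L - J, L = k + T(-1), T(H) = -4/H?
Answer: 131781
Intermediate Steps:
L = 4 (L = 0 - 4/(-1) = 0 - 4*(-1) = 0 + 4 = 4)
Q(J) = -1 + J/4 (Q(J) = -(4 - J)/4 = -1 + J/4)
(4**2*Q(1))*7 - 1*(-131865) = (4**2*(-1 + (1/4)*1))*7 - 1*(-131865) = (16*(-1 + 1/4))*7 + 131865 = (16*(-3/4))*7 + 131865 = -12*7 + 131865 = -84 + 131865 = 131781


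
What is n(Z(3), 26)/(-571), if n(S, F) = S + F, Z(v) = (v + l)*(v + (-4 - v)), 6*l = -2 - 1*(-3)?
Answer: -40/1713 ≈ -0.023351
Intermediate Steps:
l = ⅙ (l = (-2 - 1*(-3))/6 = (-2 + 3)/6 = (⅙)*1 = ⅙ ≈ 0.16667)
Z(v) = -⅔ - 4*v (Z(v) = (v + ⅙)*(v + (-4 - v)) = (⅙ + v)*(-4) = -⅔ - 4*v)
n(S, F) = F + S
n(Z(3), 26)/(-571) = (26 + (-⅔ - 4*3))/(-571) = (26 + (-⅔ - 12))*(-1/571) = (26 - 38/3)*(-1/571) = (40/3)*(-1/571) = -40/1713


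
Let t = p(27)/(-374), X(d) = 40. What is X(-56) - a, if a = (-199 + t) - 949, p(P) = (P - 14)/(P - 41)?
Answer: 6220355/5236 ≈ 1188.0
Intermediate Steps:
p(P) = (-14 + P)/(-41 + P)
t = 13/5236 (t = ((-14 + 27)/(-41 + 27))/(-374) = (13/(-14))*(-1/374) = -1/14*13*(-1/374) = -13/14*(-1/374) = 13/5236 ≈ 0.0024828)
a = -6010915/5236 (a = (-199 + 13/5236) - 949 = -1041951/5236 - 949 = -6010915/5236 ≈ -1148.0)
X(-56) - a = 40 - 1*(-6010915/5236) = 40 + 6010915/5236 = 6220355/5236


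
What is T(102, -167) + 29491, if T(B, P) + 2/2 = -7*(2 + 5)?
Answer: 29441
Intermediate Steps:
T(B, P) = -50 (T(B, P) = -1 - 7*(2 + 5) = -1 - 7*7 = -1 - 49 = -50)
T(102, -167) + 29491 = -50 + 29491 = 29441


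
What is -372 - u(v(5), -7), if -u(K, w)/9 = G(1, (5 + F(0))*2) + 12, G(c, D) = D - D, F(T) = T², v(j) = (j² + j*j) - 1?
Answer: -264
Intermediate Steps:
v(j) = -1 + 2*j² (v(j) = (j² + j²) - 1 = 2*j² - 1 = -1 + 2*j²)
G(c, D) = 0
u(K, w) = -108 (u(K, w) = -9*(0 + 12) = -9*12 = -108)
-372 - u(v(5), -7) = -372 - 1*(-108) = -372 + 108 = -264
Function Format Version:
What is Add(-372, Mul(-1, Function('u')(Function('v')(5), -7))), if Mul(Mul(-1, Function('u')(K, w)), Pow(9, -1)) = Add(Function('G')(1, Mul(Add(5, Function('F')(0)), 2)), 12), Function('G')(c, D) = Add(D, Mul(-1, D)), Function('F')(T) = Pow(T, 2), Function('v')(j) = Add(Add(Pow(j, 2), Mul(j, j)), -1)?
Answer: -264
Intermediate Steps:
Function('v')(j) = Add(-1, Mul(2, Pow(j, 2))) (Function('v')(j) = Add(Add(Pow(j, 2), Pow(j, 2)), -1) = Add(Mul(2, Pow(j, 2)), -1) = Add(-1, Mul(2, Pow(j, 2))))
Function('G')(c, D) = 0
Function('u')(K, w) = -108 (Function('u')(K, w) = Mul(-9, Add(0, 12)) = Mul(-9, 12) = -108)
Add(-372, Mul(-1, Function('u')(Function('v')(5), -7))) = Add(-372, Mul(-1, -108)) = Add(-372, 108) = -264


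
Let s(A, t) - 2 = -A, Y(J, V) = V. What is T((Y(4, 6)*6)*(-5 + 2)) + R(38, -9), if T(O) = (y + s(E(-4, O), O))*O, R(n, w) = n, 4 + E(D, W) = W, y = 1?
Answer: -12382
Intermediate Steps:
E(D, W) = -4 + W
s(A, t) = 2 - A
T(O) = O*(7 - O) (T(O) = (1 + (2 - (-4 + O)))*O = (1 + (2 + (4 - O)))*O = (1 + (6 - O))*O = (7 - O)*O = O*(7 - O))
T((Y(4, 6)*6)*(-5 + 2)) + R(38, -9) = ((6*6)*(-5 + 2))*(7 - 6*6*(-5 + 2)) + 38 = (36*(-3))*(7 - 36*(-3)) + 38 = -108*(7 - 1*(-108)) + 38 = -108*(7 + 108) + 38 = -108*115 + 38 = -12420 + 38 = -12382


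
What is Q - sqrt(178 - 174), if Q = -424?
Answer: -426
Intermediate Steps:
Q - sqrt(178 - 174) = -424 - sqrt(178 - 174) = -424 - sqrt(4) = -424 - 1*2 = -424 - 2 = -426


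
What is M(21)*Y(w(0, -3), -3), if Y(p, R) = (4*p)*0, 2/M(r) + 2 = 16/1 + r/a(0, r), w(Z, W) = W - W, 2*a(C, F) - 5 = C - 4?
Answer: 0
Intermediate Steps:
a(C, F) = ½ + C/2 (a(C, F) = 5/2 + (C - 4)/2 = 5/2 + (-4 + C)/2 = 5/2 + (-2 + C/2) = ½ + C/2)
w(Z, W) = 0
M(r) = 2/(14 + 2*r) (M(r) = 2/(-2 + (16/1 + r/(½ + (½)*0))) = 2/(-2 + (16*1 + r/(½ + 0))) = 2/(-2 + (16 + r/(½))) = 2/(-2 + (16 + r*2)) = 2/(-2 + (16 + 2*r)) = 2/(14 + 2*r))
Y(p, R) = 0
M(21)*Y(w(0, -3), -3) = 0/(7 + 21) = 0/28 = (1/28)*0 = 0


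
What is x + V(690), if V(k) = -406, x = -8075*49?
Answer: -396081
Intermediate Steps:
x = -395675
x + V(690) = -395675 - 406 = -396081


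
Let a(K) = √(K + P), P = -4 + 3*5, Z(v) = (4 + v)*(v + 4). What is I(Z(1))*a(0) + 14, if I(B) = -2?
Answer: 14 - 2*√11 ≈ 7.3668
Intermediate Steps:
Z(v) = (4 + v)² (Z(v) = (4 + v)*(4 + v) = (4 + v)²)
P = 11 (P = -4 + 15 = 11)
a(K) = √(11 + K) (a(K) = √(K + 11) = √(11 + K))
I(Z(1))*a(0) + 14 = -2*√(11 + 0) + 14 = -2*√11 + 14 = 14 - 2*√11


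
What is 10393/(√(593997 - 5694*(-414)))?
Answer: 10393*√2951313/2951313 ≈ 6.0497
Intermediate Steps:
10393/(√(593997 - 5694*(-414))) = 10393/(√(593997 + 2357316)) = 10393/(√2951313) = 10393*(√2951313/2951313) = 10393*√2951313/2951313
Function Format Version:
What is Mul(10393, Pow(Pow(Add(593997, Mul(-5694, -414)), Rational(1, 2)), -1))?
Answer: Mul(Rational(10393, 2951313), Pow(2951313, Rational(1, 2))) ≈ 6.0497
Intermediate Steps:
Mul(10393, Pow(Pow(Add(593997, Mul(-5694, -414)), Rational(1, 2)), -1)) = Mul(10393, Pow(Pow(Add(593997, 2357316), Rational(1, 2)), -1)) = Mul(10393, Pow(Pow(2951313, Rational(1, 2)), -1)) = Mul(10393, Mul(Rational(1, 2951313), Pow(2951313, Rational(1, 2)))) = Mul(Rational(10393, 2951313), Pow(2951313, Rational(1, 2)))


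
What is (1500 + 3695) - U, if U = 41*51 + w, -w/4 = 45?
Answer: 3284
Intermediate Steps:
w = -180 (w = -4*45 = -180)
U = 1911 (U = 41*51 - 180 = 2091 - 180 = 1911)
(1500 + 3695) - U = (1500 + 3695) - 1*1911 = 5195 - 1911 = 3284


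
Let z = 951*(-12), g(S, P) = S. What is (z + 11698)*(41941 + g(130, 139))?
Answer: 12032306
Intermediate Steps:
z = -11412
(z + 11698)*(41941 + g(130, 139)) = (-11412 + 11698)*(41941 + 130) = 286*42071 = 12032306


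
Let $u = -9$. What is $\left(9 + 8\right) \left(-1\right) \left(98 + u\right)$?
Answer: $-1513$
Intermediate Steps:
$\left(9 + 8\right) \left(-1\right) \left(98 + u\right) = \left(9 + 8\right) \left(-1\right) \left(98 - 9\right) = 17 \left(-1\right) 89 = \left(-17\right) 89 = -1513$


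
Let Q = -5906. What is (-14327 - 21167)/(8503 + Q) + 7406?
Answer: 19197888/2597 ≈ 7392.3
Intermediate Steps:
(-14327 - 21167)/(8503 + Q) + 7406 = (-14327 - 21167)/(8503 - 5906) + 7406 = -35494/2597 + 7406 = 19197888/2597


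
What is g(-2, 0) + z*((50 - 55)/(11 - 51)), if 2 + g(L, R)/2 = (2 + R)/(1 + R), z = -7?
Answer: -7/8 ≈ -0.87500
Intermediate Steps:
g(L, R) = -4 + 2*(2 + R)/(1 + R) (g(L, R) = -4 + 2*((2 + R)/(1 + R)) = -4 + 2*(2 + R)/(1 + R))
g(-2, 0) + z*((50 - 55)/(11 - 51)) = -2*0/(1 + 0) - 7*(50 - 55)/(11 - 51) = -2*0/1 - (-35)/(-40) = -2*0*1 - (-35)*(-1)/40 = 0 - 7*1/8 = 0 - 7/8 = -7/8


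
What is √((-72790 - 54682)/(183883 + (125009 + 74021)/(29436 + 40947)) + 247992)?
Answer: 6*√1153894287198997870281538/12942436219 ≈ 497.99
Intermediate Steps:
√((-72790 - 54682)/(183883 + (125009 + 74021)/(29436 + 40947)) + 247992) = √(-127472/(183883 + 199030/70383) + 247992) = √(-127472/12942436219/70383 + 247992) = √(-127472*70383/12942436219 + 247992) = √(-8971861776/12942436219 + 247992) = √(3209611670960472/12942436219) = 6*√1153894287198997870281538/12942436219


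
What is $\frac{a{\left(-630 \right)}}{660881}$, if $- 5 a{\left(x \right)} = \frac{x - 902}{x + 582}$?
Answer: $- \frac{383}{39652860} \approx -9.6588 \cdot 10^{-6}$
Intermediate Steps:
$a{\left(x \right)} = - \frac{-902 + x}{5 \left(582 + x\right)}$ ($a{\left(x \right)} = - \frac{\left(x - 902\right) \frac{1}{x + 582}}{5} = - \frac{\left(-902 + x\right) \frac{1}{582 + x}}{5} = - \frac{\frac{1}{582 + x} \left(-902 + x\right)}{5} = - \frac{-902 + x}{5 \left(582 + x\right)}$)
$\frac{a{\left(-630 \right)}}{660881} = \frac{\frac{1}{5} \frac{1}{582 - 630} \left(902 - -630\right)}{660881} = \frac{902 + 630}{5 \left(-48\right)} \frac{1}{660881} = \frac{1}{5} \left(- \frac{1}{48}\right) 1532 \cdot \frac{1}{660881} = \left(- \frac{383}{60}\right) \frac{1}{660881} = - \frac{383}{39652860}$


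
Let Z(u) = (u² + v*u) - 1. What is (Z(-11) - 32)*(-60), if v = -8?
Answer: -10560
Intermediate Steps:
Z(u) = -1 + u² - 8*u (Z(u) = (u² - 8*u) - 1 = -1 + u² - 8*u)
(Z(-11) - 32)*(-60) = ((-1 + (-11)² - 8*(-11)) - 32)*(-60) = ((-1 + 121 + 88) - 32)*(-60) = (208 - 32)*(-60) = 176*(-60) = -10560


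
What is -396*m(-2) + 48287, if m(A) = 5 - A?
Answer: 45515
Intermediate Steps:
-396*m(-2) + 48287 = -396*(5 - 1*(-2)) + 48287 = -396*(5 + 2) + 48287 = -396*7 + 48287 = -2772 + 48287 = 45515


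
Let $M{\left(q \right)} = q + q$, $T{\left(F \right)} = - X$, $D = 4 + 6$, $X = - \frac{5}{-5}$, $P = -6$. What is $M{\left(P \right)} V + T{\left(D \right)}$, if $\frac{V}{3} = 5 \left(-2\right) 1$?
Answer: $359$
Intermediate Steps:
$X = 1$ ($X = \left(-5\right) \left(- \frac{1}{5}\right) = 1$)
$D = 10$
$T{\left(F \right)} = -1$ ($T{\left(F \right)} = \left(-1\right) 1 = -1$)
$V = -30$ ($V = 3 \cdot 5 \left(-2\right) 1 = 3 \left(\left(-10\right) 1\right) = 3 \left(-10\right) = -30$)
$M{\left(q \right)} = 2 q$
$M{\left(P \right)} V + T{\left(D \right)} = 2 \left(-6\right) \left(-30\right) - 1 = \left(-12\right) \left(-30\right) - 1 = 360 - 1 = 359$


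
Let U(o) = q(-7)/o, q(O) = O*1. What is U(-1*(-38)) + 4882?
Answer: 185509/38 ≈ 4881.8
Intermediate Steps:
q(O) = O
U(o) = -7/o
U(-1*(-38)) + 4882 = -7/((-1*(-38))) + 4882 = -7/38 + 4882 = 185509/38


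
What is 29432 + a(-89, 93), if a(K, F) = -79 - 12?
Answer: 29341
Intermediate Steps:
a(K, F) = -91
29432 + a(-89, 93) = 29432 - 91 = 29341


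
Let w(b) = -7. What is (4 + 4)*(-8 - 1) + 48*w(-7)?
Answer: -408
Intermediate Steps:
(4 + 4)*(-8 - 1) + 48*w(-7) = (4 + 4)*(-8 - 1) + 48*(-7) = 8*(-9) - 336 = -72 - 336 = -408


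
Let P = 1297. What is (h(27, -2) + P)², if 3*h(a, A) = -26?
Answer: 14938225/9 ≈ 1.6598e+6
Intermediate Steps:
h(a, A) = -26/3 (h(a, A) = (⅓)*(-26) = -26/3)
(h(27, -2) + P)² = (-26/3 + 1297)² = (3865/3)² = 14938225/9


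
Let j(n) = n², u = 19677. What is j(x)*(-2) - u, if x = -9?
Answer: -19839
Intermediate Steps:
j(x)*(-2) - u = (-9)²*(-2) - 1*19677 = 81*(-2) - 19677 = -162 - 19677 = -19839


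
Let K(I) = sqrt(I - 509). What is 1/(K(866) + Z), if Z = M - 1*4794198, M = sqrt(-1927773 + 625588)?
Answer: 1/(-4794198 + sqrt(357) + I*sqrt(1302185)) ≈ -2.0859e-7 - 4.97e-11*I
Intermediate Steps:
M = I*sqrt(1302185) (M = sqrt(-1302185) = I*sqrt(1302185) ≈ 1141.1*I)
K(I) = sqrt(-509 + I)
Z = -4794198 + I*sqrt(1302185) (Z = I*sqrt(1302185) - 1*4794198 = I*sqrt(1302185) - 4794198 = -4794198 + I*sqrt(1302185) ≈ -4.7942e+6 + 1141.1*I)
1/(K(866) + Z) = 1/(sqrt(-509 + 866) + (-4794198 + I*sqrt(1302185))) = 1/(sqrt(357) + (-4794198 + I*sqrt(1302185))) = 1/(-4794198 + sqrt(357) + I*sqrt(1302185))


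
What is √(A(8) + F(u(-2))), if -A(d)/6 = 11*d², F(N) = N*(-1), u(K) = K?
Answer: I*√4222 ≈ 64.977*I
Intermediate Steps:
F(N) = -N
A(d) = -66*d²
√(A(8) + F(u(-2))) = √(-66*8² - 1*(-2)) = √(-66*64 + 2) = √(-4224 + 2) = √(-4222) = I*√4222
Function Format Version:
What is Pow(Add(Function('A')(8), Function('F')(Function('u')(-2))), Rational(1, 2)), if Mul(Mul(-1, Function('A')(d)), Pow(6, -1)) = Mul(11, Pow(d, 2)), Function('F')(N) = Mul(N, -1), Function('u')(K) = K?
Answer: Mul(I, Pow(4222, Rational(1, 2))) ≈ Mul(64.977, I)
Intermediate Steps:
Function('F')(N) = Mul(-1, N)
Function('A')(d) = Mul(-66, Pow(d, 2)) (Function('A')(d) = Mul(-6, Mul(11, Pow(d, 2))) = Mul(-66, Pow(d, 2)))
Pow(Add(Function('A')(8), Function('F')(Function('u')(-2))), Rational(1, 2)) = Pow(Add(Mul(-66, Pow(8, 2)), Mul(-1, -2)), Rational(1, 2)) = Pow(Add(Mul(-66, 64), 2), Rational(1, 2)) = Pow(Add(-4224, 2), Rational(1, 2)) = Pow(-4222, Rational(1, 2)) = Mul(I, Pow(4222, Rational(1, 2)))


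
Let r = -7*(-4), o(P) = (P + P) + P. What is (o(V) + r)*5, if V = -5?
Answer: 65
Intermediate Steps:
o(P) = 3*P (o(P) = 2*P + P = 3*P)
r = 28
(o(V) + r)*5 = (3*(-5) + 28)*5 = (-15 + 28)*5 = 13*5 = 65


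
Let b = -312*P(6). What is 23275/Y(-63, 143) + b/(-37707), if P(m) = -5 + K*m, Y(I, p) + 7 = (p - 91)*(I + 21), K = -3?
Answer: -42540621/3934097 ≈ -10.813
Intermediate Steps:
Y(I, p) = -7 + (-91 + p)*(21 + I) (Y(I, p) = -7 + (p - 91)*(I + 21) = -7 + (-91 + p)*(21 + I))
P(m) = -5 - 3*m
b = 7176 (b = -312*(-5 - 3*6) = -312*(-5 - 18) = -312*(-23) = 7176)
23275/Y(-63, 143) + b/(-37707) = 23275/(-1918 - 91*(-63) + 21*143 - 63*143) + 7176/(-37707) = 23275/(-1918 + 5733 + 3003 - 9009) + 7176*(-1/37707) = 23275/(-2191) - 2392/12569 = 23275*(-1/2191) - 2392/12569 = -3325/313 - 2392/12569 = -42540621/3934097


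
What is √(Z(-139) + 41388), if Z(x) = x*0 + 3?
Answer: 9*√511 ≈ 203.45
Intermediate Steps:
Z(x) = 3 (Z(x) = 0 + 3 = 3)
√(Z(-139) + 41388) = √(3 + 41388) = √41391 = 9*√511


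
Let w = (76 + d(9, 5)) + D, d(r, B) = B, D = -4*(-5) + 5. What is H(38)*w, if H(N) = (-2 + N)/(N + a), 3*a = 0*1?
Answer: 1908/19 ≈ 100.42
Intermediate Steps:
D = 25 (D = 20 + 5 = 25)
a = 0 (a = (0*1)/3 = (⅓)*0 = 0)
w = 106 (w = (76 + 5) + 25 = 81 + 25 = 106)
H(N) = (-2 + N)/N (H(N) = (-2 + N)/(N + 0) = (-2 + N)/N)
H(38)*w = ((-2 + 38)/38)*106 = ((1/38)*36)*106 = (18/19)*106 = 1908/19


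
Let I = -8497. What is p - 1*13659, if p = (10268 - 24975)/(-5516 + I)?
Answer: -191388860/14013 ≈ -13658.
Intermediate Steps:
p = 14707/14013 (p = (10268 - 24975)/(-5516 - 8497) = -14707/(-14013) = -14707*(-1/14013) = 14707/14013 ≈ 1.0495)
p - 1*13659 = 14707/14013 - 1*13659 = 14707/14013 - 13659 = -191388860/14013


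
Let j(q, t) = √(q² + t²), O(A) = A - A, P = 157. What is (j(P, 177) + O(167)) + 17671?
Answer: 17671 + √55978 ≈ 17908.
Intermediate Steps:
O(A) = 0
(j(P, 177) + O(167)) + 17671 = (√(157² + 177²) + 0) + 17671 = (√(24649 + 31329) + 0) + 17671 = (√55978 + 0) + 17671 = √55978 + 17671 = 17671 + √55978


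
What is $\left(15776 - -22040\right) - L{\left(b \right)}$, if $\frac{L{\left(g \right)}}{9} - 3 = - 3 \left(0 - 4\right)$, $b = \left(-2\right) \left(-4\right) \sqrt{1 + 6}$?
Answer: $37681$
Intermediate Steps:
$b = 8 \sqrt{7} \approx 21.166$
$L{\left(g \right)} = 135$ ($L{\left(g \right)} = 27 + 9 \left(- 3 \left(0 - 4\right)\right) = 27 + 9 \left(\left(-3\right) \left(-4\right)\right) = 27 + 9 \cdot 12 = 27 + 108 = 135$)
$\left(15776 - -22040\right) - L{\left(b \right)} = \left(15776 - -22040\right) - 135 = \left(15776 + 22040\right) - 135 = 37816 - 135 = 37681$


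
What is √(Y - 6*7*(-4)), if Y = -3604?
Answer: 2*I*√859 ≈ 58.617*I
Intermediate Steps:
√(Y - 6*7*(-4)) = √(-3604 - 6*7*(-4)) = √(-3604 - 42*(-4)) = √(-3604 + 168) = √(-3436) = 2*I*√859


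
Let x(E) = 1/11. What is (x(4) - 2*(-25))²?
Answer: 303601/121 ≈ 2509.1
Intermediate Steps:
x(E) = 1/11
(x(4) - 2*(-25))² = (1/11 - 2*(-25))² = (1/11 + 50)² = (551/11)² = 303601/121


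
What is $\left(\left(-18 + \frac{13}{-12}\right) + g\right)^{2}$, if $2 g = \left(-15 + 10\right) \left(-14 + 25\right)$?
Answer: $\frac{312481}{144} \approx 2170.0$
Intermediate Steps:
$g = - \frac{55}{2}$ ($g = \frac{\left(-15 + 10\right) \left(-14 + 25\right)}{2} = \frac{\left(-5\right) 11}{2} = \frac{1}{2} \left(-55\right) = - \frac{55}{2} \approx -27.5$)
$\left(\left(-18 + \frac{13}{-12}\right) + g\right)^{2} = \left(\left(-18 + \frac{13}{-12}\right) - \frac{55}{2}\right)^{2} = \left(\left(-18 + 13 \left(- \frac{1}{12}\right)\right) - \frac{55}{2}\right)^{2} = \left(\left(-18 - \frac{13}{12}\right) - \frac{55}{2}\right)^{2} = \left(- \frac{229}{12} - \frac{55}{2}\right)^{2} = \left(- \frac{559}{12}\right)^{2} = \frac{312481}{144}$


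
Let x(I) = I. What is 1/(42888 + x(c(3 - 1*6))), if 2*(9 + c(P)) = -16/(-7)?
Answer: 7/300161 ≈ 2.3321e-5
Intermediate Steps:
c(P) = -55/7 (c(P) = -9 + (-16/(-7))/2 = -9 + (-16*(-⅐))/2 = -9 + (½)*(16/7) = -9 + 8/7 = -55/7)
1/(42888 + x(c(3 - 1*6))) = 1/(42888 - 55/7) = 1/(300161/7) = 7/300161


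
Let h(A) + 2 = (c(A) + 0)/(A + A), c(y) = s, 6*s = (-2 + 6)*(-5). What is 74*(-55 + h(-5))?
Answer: -12580/3 ≈ -4193.3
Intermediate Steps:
s = -10/3 (s = ((-2 + 6)*(-5))/6 = (4*(-5))/6 = (⅙)*(-20) = -10/3 ≈ -3.3333)
c(y) = -10/3
h(A) = -2 - 5/(3*A) (h(A) = -2 + (-10/3 + 0)/(A + A) = -2 - 10*1/(2*A)/3 = -2 - 5/(3*A))
74*(-55 + h(-5)) = 74*(-55 + (-2 - 5/3/(-5))) = 74*(-55 + (-2 - 5/3*(-⅕))) = 74*(-55 + (-2 + ⅓)) = 74*(-55 - 5/3) = 74*(-170/3) = -12580/3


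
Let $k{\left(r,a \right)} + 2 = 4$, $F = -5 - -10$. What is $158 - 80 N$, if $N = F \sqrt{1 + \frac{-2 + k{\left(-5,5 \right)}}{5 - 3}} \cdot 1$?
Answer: $-242$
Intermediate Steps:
$F = 5$ ($F = -5 + 10 = 5$)
$k{\left(r,a \right)} = 2$ ($k{\left(r,a \right)} = -2 + 4 = 2$)
$N = 5$ ($N = 5 \sqrt{1 + \frac{-2 + 2}{5 - 3}} \cdot 1 = 5 \sqrt{1 + \frac{0}{2}} \cdot 1 = 5 \sqrt{1 + 0 \cdot \frac{1}{2}} \cdot 1 = 5 \sqrt{1 + 0} \cdot 1 = 5 \sqrt{1} \cdot 1 = 5 \cdot 1 \cdot 1 = 5 \cdot 1 = 5$)
$158 - 80 N = 158 - 400 = -242$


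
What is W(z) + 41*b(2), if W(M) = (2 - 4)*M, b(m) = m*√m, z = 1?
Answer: -2 + 82*√2 ≈ 113.97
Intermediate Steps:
b(m) = m^(3/2)
W(M) = -2*M
W(z) + 41*b(2) = -2*1 + 41*2^(3/2) = -2 + 41*(2*√2) = -2 + 82*√2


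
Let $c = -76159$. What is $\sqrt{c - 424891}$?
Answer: $5 i \sqrt{20042} \approx 707.85 i$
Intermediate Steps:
$\sqrt{c - 424891} = \sqrt{-76159 - 424891} = \sqrt{-501050} = 5 i \sqrt{20042}$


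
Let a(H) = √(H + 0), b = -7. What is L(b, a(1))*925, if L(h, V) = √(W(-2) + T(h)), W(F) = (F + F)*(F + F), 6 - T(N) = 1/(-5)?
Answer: 185*√555 ≈ 4358.3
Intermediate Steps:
T(N) = 31/5 (T(N) = 6 - 1/(-5) = 6 - 1*(-⅕) = 6 + ⅕ = 31/5)
W(F) = 4*F² (W(F) = (2*F)*(2*F) = 4*F²)
a(H) = √H
L(h, V) = √555/5 (L(h, V) = √(4*(-2)² + 31/5) = √(4*4 + 31/5) = √(16 + 31/5) = √(111/5) = √555/5)
L(b, a(1))*925 = (√555/5)*925 = 185*√555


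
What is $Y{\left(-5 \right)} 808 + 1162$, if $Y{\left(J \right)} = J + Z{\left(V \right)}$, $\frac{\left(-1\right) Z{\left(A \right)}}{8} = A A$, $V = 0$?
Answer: $-2878$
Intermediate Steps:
$Z{\left(A \right)} = - 8 A^{2}$ ($Z{\left(A \right)} = - 8 A A = - 8 A^{2}$)
$Y{\left(J \right)} = J$ ($Y{\left(J \right)} = J - 8 \cdot 0^{2} = J - 0 = J + 0 = J$)
$Y{\left(-5 \right)} 808 + 1162 = \left(-5\right) 808 + 1162 = -4040 + 1162 = -2878$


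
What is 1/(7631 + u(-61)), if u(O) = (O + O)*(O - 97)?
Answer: 1/26907 ≈ 3.7165e-5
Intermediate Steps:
u(O) = 2*O*(-97 + O) (u(O) = (2*O)*(-97 + O) = 2*O*(-97 + O))
1/(7631 + u(-61)) = 1/(7631 + 2*(-61)*(-97 - 61)) = 1/(7631 + 2*(-61)*(-158)) = 1/(7631 + 19276) = 1/26907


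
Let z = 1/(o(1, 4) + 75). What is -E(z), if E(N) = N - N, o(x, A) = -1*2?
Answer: 0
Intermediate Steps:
o(x, A) = -2
z = 1/73 (z = 1/(-2 + 75) = 1/73 ≈ 0.013699)
E(N) = 0
-E(z) = -1*0 = 0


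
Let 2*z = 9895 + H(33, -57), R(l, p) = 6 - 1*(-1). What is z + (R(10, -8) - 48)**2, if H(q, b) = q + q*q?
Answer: 14379/2 ≈ 7189.5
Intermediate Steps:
H(q, b) = q + q**2
R(l, p) = 7 (R(l, p) = 6 + 1 = 7)
z = 11017/2 (z = (9895 + 33*(1 + 33))/2 = (9895 + 33*34)/2 = (9895 + 1122)/2 = (1/2)*11017 = 11017/2 ≈ 5508.5)
z + (R(10, -8) - 48)**2 = 11017/2 + (7 - 48)**2 = 11017/2 + (-41)**2 = 11017/2 + 1681 = 14379/2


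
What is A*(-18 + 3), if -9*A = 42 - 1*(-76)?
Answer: 590/3 ≈ 196.67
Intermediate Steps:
A = -118/9 (A = -(42 - 1*(-76))/9 = -(42 + 76)/9 = -1/9*118 = -118/9 ≈ -13.111)
A*(-18 + 3) = -118*(-18 + 3)/9 = -118/9*(-15) = 590/3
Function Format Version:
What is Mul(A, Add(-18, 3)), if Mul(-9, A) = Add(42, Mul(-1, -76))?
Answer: Rational(590, 3) ≈ 196.67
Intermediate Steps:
A = Rational(-118, 9) (A = Mul(Rational(-1, 9), Add(42, Mul(-1, -76))) = Mul(Rational(-1, 9), Add(42, 76)) = Mul(Rational(-1, 9), 118) = Rational(-118, 9) ≈ -13.111)
Mul(A, Add(-18, 3)) = Mul(Rational(-118, 9), Add(-18, 3)) = Mul(Rational(-118, 9), -15) = Rational(590, 3)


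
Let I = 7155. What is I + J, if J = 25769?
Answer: 32924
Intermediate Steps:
I + J = 7155 + 25769 = 32924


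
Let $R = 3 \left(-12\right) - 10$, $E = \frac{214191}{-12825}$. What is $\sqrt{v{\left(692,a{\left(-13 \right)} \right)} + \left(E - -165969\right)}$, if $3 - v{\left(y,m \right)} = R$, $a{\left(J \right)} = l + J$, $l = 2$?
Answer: $\frac{\sqrt{1498161723}}{95} \approx 407.43$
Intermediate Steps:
$a{\left(J \right)} = 2 + J$
$E = - \frac{7933}{475}$ ($E = 214191 \left(- \frac{1}{12825}\right) = - \frac{7933}{475} \approx -16.701$)
$R = -46$ ($R = -36 - 10 = -46$)
$v{\left(y,m \right)} = 49$ ($v{\left(y,m \right)} = 3 - -46 = 3 + 46 = 49$)
$\sqrt{v{\left(692,a{\left(-13 \right)} \right)} + \left(E - -165969\right)} = \sqrt{49 - - \frac{78827342}{475}} = \sqrt{49 + \left(- \frac{7933}{475} + 165969\right)} = \sqrt{49 + \frac{78827342}{475}} = \sqrt{\frac{78850617}{475}} = \frac{\sqrt{1498161723}}{95}$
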